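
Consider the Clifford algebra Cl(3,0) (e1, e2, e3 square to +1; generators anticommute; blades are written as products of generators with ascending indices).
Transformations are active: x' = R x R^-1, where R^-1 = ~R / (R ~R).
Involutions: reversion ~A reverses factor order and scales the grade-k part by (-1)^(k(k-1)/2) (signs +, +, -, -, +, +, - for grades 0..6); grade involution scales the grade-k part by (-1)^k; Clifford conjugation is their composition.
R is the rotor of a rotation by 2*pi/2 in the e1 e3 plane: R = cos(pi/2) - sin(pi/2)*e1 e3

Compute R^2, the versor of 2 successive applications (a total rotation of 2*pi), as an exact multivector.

Half-angle bookkeeping: 2 applications in e1 e3 add up to rotor phase 2*pi/2 = pi, so R^2 = cos(pi) - sin(pi)*e1 e3.
cos(pi) = -1 and sin(pi) = 0, so R^2 = -1. The total rotation 2*pi is 1 full turn, so every vector returns to itself, yet the rotor is -1, on the OTHER sheet of the double cover (an odd number of 2*pi turns).
Answer: -1


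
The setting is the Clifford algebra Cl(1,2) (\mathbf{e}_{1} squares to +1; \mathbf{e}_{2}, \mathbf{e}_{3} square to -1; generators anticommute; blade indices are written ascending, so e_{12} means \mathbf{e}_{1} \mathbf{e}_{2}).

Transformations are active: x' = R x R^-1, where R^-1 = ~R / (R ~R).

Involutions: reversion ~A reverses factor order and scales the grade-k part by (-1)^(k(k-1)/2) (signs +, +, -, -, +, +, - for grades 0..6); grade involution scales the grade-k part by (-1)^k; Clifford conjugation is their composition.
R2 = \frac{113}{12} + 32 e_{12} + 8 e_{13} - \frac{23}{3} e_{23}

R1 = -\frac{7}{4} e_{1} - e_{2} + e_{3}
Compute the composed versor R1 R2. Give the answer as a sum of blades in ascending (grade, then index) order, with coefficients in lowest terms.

Distribute over the terms of R1 (each basis-blade product reordered to ascending indices, repeated generators contracted through their squares):
(-\frac{7}{4} e_{1}) R2 = -\frac{791}{48} e_{1} - 56 e_{2} - 14 e_{3} + \frac{161}{12} e_{123}
(-e_{2}) R2 = -32 e_{1} - \frac{113}{12} e_{2} - \frac{23}{3} e_{3} + 8 e_{123}
(e_{3}) R2 = 8 e_{1} - \frac{23}{3} e_{2} + \frac{113}{12} e_{3} + 32 e_{123}
Summing the partial products and collecting blades:
Answer: -\frac{1943}{48} e_{1} - \frac{877}{12} e_{2} - \frac{49}{4} e_{3} + \frac{641}{12} e_{123}


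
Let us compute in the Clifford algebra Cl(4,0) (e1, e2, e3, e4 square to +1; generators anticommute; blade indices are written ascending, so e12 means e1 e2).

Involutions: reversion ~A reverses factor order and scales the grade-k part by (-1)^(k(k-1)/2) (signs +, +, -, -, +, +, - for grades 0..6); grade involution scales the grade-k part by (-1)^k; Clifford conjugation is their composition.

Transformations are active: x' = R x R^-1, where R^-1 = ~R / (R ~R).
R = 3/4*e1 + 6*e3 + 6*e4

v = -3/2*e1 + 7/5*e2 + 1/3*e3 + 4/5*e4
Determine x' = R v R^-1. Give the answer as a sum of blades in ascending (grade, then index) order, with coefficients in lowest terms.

~R = 3/4*e1 + 6*e3 + 6*e4, and R ~R = 1161/16, so R^-1 = ~R / (1161/16).
R v = 227/40 + 21/20*e12 + 37/4*e13 + 48/5*e14 - 42/5*e23 - 42/5*e24 + 14/5*e34
Answer: 6259/3870*e1 - 7/5*e2 + 1171/1935*e3 + 268/1935*e4


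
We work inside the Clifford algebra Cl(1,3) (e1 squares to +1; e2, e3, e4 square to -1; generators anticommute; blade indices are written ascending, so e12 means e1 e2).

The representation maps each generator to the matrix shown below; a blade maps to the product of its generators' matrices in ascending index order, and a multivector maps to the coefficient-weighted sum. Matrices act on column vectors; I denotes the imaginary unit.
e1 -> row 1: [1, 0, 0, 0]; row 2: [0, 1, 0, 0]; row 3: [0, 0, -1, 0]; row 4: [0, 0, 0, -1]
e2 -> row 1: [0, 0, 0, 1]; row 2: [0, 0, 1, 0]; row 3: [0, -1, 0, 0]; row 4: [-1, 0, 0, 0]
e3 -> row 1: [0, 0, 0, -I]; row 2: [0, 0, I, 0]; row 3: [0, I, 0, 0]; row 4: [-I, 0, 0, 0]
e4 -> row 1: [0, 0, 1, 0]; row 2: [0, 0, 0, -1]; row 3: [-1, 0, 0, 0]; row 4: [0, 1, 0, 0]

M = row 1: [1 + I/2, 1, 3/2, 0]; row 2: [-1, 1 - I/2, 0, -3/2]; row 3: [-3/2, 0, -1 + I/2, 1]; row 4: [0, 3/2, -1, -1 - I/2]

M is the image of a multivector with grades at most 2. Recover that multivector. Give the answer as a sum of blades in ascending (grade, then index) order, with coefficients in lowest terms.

Method: the blade images are trace-orthogonal — tr(rho(e_A) rho(e_B)^-1) = 4 if A = B and 0 otherwise — and rho(e_A)^-1 = (e_A)^2 * rho(e_A) with (e_A)^2 = +1 or -1, so the coefficient of e_A in the preimage is (e_A)^2 * tr(M rho(e_A))/4.
Nonzero projections over blades of grade <= 2: e1: (e1)^2 = +1, tr(M rho(e1)) = 4, coefficient 1; e4: (e4)^2 = -1, tr(M rho(e4)) = -6, coefficient 3/2; e23: (e23)^2 = -1, tr(M rho(e23)) = 2, coefficient -1/2; e24: (e24)^2 = -1, tr(M rho(e24)) = -4, coefficient 1. Every other blade of grade <= 2 projects to 0.
Answer: e1 + 3/2*e4 - 1/2*e23 + e24


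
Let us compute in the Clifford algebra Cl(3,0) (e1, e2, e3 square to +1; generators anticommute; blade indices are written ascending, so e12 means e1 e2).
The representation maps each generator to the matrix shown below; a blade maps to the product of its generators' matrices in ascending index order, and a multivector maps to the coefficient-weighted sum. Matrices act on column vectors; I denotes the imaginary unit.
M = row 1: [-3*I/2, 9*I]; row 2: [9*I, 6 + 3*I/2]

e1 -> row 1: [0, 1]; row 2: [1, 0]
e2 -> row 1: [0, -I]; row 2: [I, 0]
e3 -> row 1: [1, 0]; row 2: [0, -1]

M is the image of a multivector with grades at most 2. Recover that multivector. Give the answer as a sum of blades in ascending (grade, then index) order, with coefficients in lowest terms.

Method: 1, rho(e1), rho(e2), rho(e3) form a trace-orthogonal basis of the 2x2 complex matrices (tr(X Y) = 2 if X = Y, else 0), so M = m0*1 + m1*rho(e1) + m2*rho(e2) + m3*rho(e3) with m0 = tr(M)/2 = 3, m1 = tr(M rho(e1))/2 = 9*I, m2 = tr(M rho(e2))/2 = 0, m3 = tr(M rho(e3))/2 = -3 - 3*I/2.
Multiplying table entries, the bivector images are rho(e12) = I*rho(e3), rho(e13) = -I*rho(e2), rho(e23) = I*rho(e1); with real blade coefficients the real parts of m0..m3 are the coefficients of 1, e1, e2, e3 and the imaginary parts give the bivectors (e23: Im m1, e13: -Im m2, e12: Im m3).
Answer: 3 - 3*e3 - 3/2*e12 + 9*e23


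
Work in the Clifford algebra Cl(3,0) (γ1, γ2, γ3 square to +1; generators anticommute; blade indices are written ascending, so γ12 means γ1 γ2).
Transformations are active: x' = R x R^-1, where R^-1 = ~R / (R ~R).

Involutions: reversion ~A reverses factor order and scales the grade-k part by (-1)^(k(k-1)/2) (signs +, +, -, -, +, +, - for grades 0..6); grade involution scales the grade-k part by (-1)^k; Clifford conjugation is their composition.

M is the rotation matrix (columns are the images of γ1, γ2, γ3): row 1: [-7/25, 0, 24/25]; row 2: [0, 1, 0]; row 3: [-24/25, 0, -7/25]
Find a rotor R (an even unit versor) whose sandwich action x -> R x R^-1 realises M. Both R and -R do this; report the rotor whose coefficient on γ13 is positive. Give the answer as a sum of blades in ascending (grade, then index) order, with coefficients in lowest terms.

Method: write R = a + b12*γ12 + b13*γ13 + b23*γ23 with a^2 + b12^2 + b13^2 + b23^2 = 1 (so R^-1 = ~R). Expanding the columns R e_j ~R gives tr M = 4a^2 - 1 and, from the antisymmetric part, M21 - M12 = -4a*b12, M13 - M31 = 4a*b13, M32 - M23 = -4a*b23.
Here tr M = 11/25, so a^2 = (1 + tr M)/4 = 9/25 and a = ±3/5. Taking a = 3/5: M21 - M12 = 0, M13 - M31 = 48/25, M32 - M23 = 0, giving b12 = 0, b13 = 4/5, b23 = 0, i.e. R = 3/5 + 4/5*γ13.
Its γ13 coefficient is already positive.
Answer: 3/5 + 4/5*γ13. Recall the cover is two-to-one: with M of trace 11/25, both preimages act alike, and the stated γ13 sign chooses the sheet.


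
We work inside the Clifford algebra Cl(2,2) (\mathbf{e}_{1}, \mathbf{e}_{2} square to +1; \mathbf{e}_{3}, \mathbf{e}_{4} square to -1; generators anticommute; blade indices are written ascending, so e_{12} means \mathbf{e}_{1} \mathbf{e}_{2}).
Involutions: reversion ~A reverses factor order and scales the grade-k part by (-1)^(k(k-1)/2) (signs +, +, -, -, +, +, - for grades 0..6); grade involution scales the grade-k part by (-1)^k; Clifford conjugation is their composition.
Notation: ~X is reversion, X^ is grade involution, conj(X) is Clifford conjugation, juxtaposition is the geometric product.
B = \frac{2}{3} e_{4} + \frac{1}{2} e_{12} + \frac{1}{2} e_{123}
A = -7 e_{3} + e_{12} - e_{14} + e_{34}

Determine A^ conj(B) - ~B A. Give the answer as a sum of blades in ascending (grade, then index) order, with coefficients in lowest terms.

first term: \frac{1}{2} - \frac{2}{3} e_{1} + \frac{1}{6} e_{3} - \frac{7}{2} e_{12} + \frac{1}{2} e_{24} - \frac{14}{3} e_{34} - \frac{7}{2} e_{123} - \frac{1}{6} e_{124} + \frac{1}{2} e_{234} - \frac{1}{2} e_{1234}
second term: \frac{1}{2} - \frac{2}{3} e_{1} + \frac{7}{6} e_{3} - \frac{7}{2} e_{12} - \frac{1}{2} e_{24} + \frac{14}{3} e_{34} + \frac{7}{2} e_{123} + \frac{7}{6} e_{124} + \frac{1}{2} e_{234} - \frac{1}{2} e_{1234}
Answer: -e_{3} + e_{24} - \frac{28}{3} e_{34} - 7 e_{123} - \frac{4}{3} e_{124}


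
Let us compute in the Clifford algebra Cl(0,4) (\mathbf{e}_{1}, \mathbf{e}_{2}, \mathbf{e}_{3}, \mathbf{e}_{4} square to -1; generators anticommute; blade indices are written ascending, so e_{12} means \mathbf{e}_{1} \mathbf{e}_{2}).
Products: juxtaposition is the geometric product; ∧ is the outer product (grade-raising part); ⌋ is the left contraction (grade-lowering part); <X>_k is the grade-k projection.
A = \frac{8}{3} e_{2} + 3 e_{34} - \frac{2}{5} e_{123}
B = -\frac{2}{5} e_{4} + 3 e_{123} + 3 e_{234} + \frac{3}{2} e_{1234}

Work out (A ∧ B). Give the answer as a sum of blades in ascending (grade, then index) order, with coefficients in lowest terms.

step 1: -\frac{16}{15} e_{24} + \frac{4}{25} e_{1234}
Answer: -\frac{16}{15} e_{24} + \frac{4}{25} e_{1234}


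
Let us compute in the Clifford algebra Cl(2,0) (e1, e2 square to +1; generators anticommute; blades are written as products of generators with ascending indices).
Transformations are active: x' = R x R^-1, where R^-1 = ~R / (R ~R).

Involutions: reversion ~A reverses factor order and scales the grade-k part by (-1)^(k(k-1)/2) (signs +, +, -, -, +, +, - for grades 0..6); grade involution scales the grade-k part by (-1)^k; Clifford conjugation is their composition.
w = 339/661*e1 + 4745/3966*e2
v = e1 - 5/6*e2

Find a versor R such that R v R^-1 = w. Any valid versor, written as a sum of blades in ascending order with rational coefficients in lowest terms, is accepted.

Key observation: q(v) = q(w) = 61/36 (sandwiches preserve the norm), so R = v + w = 1000/661*e1 + 240/661*e2 works whenever it is invertible — the component of v along it is kept and (v - w)/2 reverses, sending v to w.
Answer: 1000/661*e1 + 240/661*e2


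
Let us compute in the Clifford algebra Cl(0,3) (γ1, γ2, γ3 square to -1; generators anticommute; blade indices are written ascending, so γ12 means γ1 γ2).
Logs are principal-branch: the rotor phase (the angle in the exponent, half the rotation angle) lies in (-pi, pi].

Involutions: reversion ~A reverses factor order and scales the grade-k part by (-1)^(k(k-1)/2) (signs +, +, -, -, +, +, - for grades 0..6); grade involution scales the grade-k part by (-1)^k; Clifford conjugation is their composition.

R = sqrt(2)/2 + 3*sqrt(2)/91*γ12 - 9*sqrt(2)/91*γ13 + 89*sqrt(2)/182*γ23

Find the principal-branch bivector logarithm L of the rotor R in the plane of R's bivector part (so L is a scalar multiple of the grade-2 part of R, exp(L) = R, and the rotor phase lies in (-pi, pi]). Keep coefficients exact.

The scalar part of R is sqrt(2)/2, which fixes the principal-branch rotor phase; the unit plane is then the bivector part divided by the sine of that phase, and L is that plane scaled by the phase.
Concretely: cos(phase) = sqrt(2)/2 gives phase = ±pi/4, and since phase/sin(phase) is even the sign is immaterial: L = (phase/sin(phase)) * <R>_2 = (sqrt(2)*pi/4) * <R>_2.
Answer: 3*pi/182*γ12 - 9*pi/182*γ13 + 89*pi/364*γ23


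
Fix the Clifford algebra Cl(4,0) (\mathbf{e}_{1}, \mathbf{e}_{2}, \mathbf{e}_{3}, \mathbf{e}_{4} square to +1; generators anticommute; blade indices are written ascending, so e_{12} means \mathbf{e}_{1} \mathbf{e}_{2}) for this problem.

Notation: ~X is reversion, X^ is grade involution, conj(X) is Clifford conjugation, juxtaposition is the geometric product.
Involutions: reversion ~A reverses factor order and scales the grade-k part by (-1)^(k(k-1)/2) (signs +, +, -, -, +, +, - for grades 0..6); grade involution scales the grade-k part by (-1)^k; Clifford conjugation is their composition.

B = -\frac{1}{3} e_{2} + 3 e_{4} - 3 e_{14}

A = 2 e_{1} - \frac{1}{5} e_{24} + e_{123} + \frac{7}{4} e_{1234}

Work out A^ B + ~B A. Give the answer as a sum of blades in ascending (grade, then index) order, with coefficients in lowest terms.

first term: -\frac{3}{5} e_{2} + \frac{89}{15} e_{4} + \frac{19}{15} e_{12} - \frac{1}{3} e_{13} - 6 e_{14} + \frac{21}{4} e_{23} + \frac{21}{4} e_{123} - \frac{7}{12} e_{134} + 3 e_{234} - 3 e_{1234}
second term: \frac{3}{5} e_{2} - \frac{89}{15} e_{4} + \frac{19}{15} e_{12} + \frac{1}{3} e_{13} - 6 e_{14} - \frac{21}{4} e_{23} - \frac{21}{4} e_{123} + \frac{7}{12} e_{134} - 3 e_{234} - 3 e_{1234}
Answer: \frac{38}{15} e_{12} - 12 e_{14} - 6 e_{1234}


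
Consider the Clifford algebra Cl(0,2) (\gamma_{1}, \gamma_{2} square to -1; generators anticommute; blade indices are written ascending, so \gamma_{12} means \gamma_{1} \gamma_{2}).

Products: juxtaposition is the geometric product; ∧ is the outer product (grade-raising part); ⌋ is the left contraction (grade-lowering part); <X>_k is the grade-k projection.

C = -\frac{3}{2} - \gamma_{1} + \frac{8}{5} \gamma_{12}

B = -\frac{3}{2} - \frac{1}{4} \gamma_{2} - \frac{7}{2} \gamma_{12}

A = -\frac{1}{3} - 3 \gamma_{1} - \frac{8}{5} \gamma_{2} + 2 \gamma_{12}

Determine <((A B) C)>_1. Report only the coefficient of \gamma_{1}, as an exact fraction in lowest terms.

step 1: \frac{71}{10} + \frac{53}{5} \gamma_{1} - \frac{481}{60} \gamma_{2} - \frac{13}{12} \gamma_{12}
step 2: \frac{101}{60} - \frac{2687}{75} \gamma_{1} - \frac{2311}{600} \gamma_{2} + \frac{2981}{600} \gamma_{12}
step 3: -\frac{2687}{75} \gamma_{1} - \frac{2311}{600} \gamma_{2}
Answer: -\frac{2687}{75}


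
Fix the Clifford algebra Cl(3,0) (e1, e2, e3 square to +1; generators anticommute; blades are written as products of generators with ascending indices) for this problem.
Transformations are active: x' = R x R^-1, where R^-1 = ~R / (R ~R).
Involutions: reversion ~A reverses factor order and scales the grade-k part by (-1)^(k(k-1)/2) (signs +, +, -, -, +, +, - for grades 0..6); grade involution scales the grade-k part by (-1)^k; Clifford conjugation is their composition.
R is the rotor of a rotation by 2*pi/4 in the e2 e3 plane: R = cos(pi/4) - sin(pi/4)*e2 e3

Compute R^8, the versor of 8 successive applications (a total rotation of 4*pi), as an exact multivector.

Rotor phase runs at HALF the rotation angle; powers of one rotor simply add phase, so after 8 steps in e2 e3 the phase is 8*pi/4 = 2*pi and R^8 = cos(2*pi) - sin(2*pi)*e2 e3.
cos(2*pi) = 1 and sin(2*pi) = 0, so R^8 = 1. The total rotation 4*pi is 2 full turns, so every vector returns to itself, yet the rotor is +1, back on the identity sheet (an even number of 2*pi turns).
Answer: 1


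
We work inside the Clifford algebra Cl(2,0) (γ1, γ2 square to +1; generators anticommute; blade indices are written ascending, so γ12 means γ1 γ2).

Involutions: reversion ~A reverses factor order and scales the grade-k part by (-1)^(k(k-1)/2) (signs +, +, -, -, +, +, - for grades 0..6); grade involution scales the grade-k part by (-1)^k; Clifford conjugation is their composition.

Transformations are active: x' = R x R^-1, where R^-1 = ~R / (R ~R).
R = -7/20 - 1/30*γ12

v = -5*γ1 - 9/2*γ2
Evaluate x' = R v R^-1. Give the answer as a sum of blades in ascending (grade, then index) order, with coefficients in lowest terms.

~R = -7/20 + 1/30*γ12, and R ~R = 89/720, so R^-1 = ~R / (89/720).
R v = 19/10*γ1 + 169/120*γ2
Answer: -2563/445*γ1 - 3093/890*γ2


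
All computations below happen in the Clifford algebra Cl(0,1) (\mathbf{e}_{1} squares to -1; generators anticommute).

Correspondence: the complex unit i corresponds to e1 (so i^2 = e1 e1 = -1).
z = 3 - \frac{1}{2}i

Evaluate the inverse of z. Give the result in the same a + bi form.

In blades: z = 3 - \frac{1}{2} e_{1}.
With qbar = 3 + \frac{1}{2} e_{1} (scalar fixed, mapped units negated), z qbar = \frac{37}{4} (the sum of squared coefficients), so z^-1 = qbar / (\frac{37}{4}) = \frac{12}{37} + \frac{2}{37} e_{1}; translating back:
Answer: \frac{12}{37} + \frac{2}{37}i


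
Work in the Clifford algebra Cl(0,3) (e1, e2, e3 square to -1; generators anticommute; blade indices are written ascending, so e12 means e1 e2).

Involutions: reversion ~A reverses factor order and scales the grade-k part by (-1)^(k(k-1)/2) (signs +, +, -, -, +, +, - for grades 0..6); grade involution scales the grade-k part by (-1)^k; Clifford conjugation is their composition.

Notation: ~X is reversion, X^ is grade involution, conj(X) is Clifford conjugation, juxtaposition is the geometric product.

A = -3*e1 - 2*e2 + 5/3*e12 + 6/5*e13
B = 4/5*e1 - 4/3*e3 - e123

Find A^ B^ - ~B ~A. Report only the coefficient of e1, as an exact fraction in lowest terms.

first term: 12/5 - 8/5*e1 - 2/15*e2 - 197/75*e3 + 8/5*e12 + 6*e13 - 1/3*e23 + 20/9*e123
second term: 12/5 + 8/5*e1 + 2/15*e2 + 197/75*e3 - 8/5*e12 - 6*e13 + 1/3*e23 + 20/9*e123
Answer: -16/5


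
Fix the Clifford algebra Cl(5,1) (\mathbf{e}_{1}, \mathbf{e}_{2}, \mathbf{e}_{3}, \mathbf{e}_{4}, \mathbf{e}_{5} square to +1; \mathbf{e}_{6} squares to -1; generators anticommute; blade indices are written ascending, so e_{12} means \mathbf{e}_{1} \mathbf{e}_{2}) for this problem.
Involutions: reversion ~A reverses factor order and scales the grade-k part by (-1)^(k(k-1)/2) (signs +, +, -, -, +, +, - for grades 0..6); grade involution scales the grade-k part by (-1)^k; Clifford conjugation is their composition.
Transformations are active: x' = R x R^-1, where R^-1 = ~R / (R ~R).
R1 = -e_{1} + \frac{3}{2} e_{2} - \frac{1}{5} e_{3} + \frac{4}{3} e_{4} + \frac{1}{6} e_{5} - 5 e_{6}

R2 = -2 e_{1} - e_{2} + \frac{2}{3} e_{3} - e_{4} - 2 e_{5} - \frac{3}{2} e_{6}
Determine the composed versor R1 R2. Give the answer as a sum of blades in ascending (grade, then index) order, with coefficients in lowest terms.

Distribute over the terms of R1 (each basis-blade product reordered to ascending indices, repeated generators contracted through their squares):
(-e_{1}) R2 = 2 + e_{12} - \frac{2}{3} e_{13} + e_{14} + 2 e_{15} + \frac{3}{2} e_{16}
(\frac{3}{2} e_{2}) R2 = -\frac{3}{2} + 3 e_{12} + e_{23} - \frac{3}{2} e_{24} - 3 e_{25} - \frac{9}{4} e_{26}
(-\frac{1}{5} e_{3}) R2 = -\frac{2}{15} - \frac{2}{5} e_{13} - \frac{1}{5} e_{23} + \frac{1}{5} e_{34} + \frac{2}{5} e_{35} + \frac{3}{10} e_{36}
(\frac{4}{3} e_{4}) R2 = -\frac{4}{3} + \frac{8}{3} e_{14} + \frac{4}{3} e_{24} - \frac{8}{9} e_{34} - \frac{8}{3} e_{45} - 2 e_{46}
(\frac{1}{6} e_{5}) R2 = -\frac{1}{3} + \frac{1}{3} e_{15} + \frac{1}{6} e_{25} - \frac{1}{9} e_{35} + \frac{1}{6} e_{45} - \frac{1}{4} e_{56}
(-5 e_{6}) R2 = -\frac{15}{2} - 10 e_{16} - 5 e_{26} + \frac{10}{3} e_{36} - 5 e_{46} - 10 e_{56}
Summing the partial products and collecting blades:
Answer: -\frac{44}{5} + 4 e_{12} - \frac{16}{15} e_{13} + \frac{11}{3} e_{14} + \frac{7}{3} e_{15} - \frac{17}{2} e_{16} + \frac{4}{5} e_{23} - \frac{1}{6} e_{24} - \frac{17}{6} e_{25} - \frac{29}{4} e_{26} - \frac{31}{45} e_{34} + \frac{13}{45} e_{35} + \frac{109}{30} e_{36} - \frac{5}{2} e_{45} - 7 e_{46} - \frac{41}{4} e_{56}


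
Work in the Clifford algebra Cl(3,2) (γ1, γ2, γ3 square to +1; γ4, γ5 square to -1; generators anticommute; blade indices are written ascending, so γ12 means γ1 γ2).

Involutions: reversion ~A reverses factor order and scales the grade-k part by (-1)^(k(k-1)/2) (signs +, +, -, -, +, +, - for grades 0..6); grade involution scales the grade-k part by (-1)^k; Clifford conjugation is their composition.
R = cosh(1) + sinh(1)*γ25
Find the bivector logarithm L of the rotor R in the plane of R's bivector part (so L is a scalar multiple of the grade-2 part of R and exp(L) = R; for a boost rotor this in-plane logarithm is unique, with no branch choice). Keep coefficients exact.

The scalar part of R is cosh(1), which fixes the rapidity magnitude through cosh (cosh is even, so it cannot fix the sign — the bivector part carries that); dividing the bivector part by sinh of the rapidity gives the plane, and L = rapidity * plane, where the joint sign ambiguity of (rapidity, plane) cancels in the product.
Concretely: cosh(rapidity) = cosh(1) gives rapidity = ±1, and since rapidity/sinh(rapidity) is even the sign is immaterial: L = (rapidity/sinh(rapidity)) * <R>_2 = (1/sinh(1)) * <R>_2.
Answer: γ25


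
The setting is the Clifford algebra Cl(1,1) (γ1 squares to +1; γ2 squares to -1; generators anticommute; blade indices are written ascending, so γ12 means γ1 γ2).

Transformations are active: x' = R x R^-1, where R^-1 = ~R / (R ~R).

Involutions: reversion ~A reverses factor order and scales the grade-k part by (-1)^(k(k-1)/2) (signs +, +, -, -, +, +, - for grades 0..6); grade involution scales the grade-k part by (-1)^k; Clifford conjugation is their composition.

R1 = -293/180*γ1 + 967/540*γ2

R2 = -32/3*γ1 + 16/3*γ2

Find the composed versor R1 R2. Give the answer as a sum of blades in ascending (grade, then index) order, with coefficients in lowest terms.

Distribute over the terms of R1 (each basis-blade product reordered to ascending indices, repeated generators contracted through their squares):
(-293/180*γ1) R2 = 2344/135 - 1172/135*γ12
(967/540*γ2) R2 = -3868/405 + 7736/405*γ12
Summing the partial products and collecting blades:
Answer: 3164/405 + 844/81*γ12


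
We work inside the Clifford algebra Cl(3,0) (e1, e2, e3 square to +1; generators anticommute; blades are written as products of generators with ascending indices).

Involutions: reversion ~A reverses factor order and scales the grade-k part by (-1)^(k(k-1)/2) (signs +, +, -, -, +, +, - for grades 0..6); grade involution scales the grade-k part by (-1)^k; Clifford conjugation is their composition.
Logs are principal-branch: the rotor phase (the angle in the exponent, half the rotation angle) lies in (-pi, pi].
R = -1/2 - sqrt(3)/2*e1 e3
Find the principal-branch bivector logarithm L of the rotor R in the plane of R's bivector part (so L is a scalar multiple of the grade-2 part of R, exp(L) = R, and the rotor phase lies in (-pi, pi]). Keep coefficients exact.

The scalar part of R is -1/2, and that scalar determines the rotor phase on the principal branch; recovering the unit plane as bivector-part over sine of the phase gives L = phase * plane.
Concretely: cos(phase) = -1/2 gives phase = ±2*pi/3, and since phase/sin(phase) is even the sign is immaterial: L = (phase/sin(phase)) * <R>_2 = (4*sqrt(3)*pi/9) * <R>_2.
Answer: -2*pi/3*e1 e3


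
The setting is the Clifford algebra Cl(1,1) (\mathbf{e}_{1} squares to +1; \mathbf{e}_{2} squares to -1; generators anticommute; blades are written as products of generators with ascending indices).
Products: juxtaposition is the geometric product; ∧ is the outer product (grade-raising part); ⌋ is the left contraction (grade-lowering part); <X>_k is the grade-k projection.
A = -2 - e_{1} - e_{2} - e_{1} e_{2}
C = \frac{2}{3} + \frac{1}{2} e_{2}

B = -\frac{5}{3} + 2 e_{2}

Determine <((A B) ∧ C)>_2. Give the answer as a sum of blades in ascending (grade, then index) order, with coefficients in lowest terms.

step 1: \frac{16}{3} + \frac{11}{3} e_{1} - \frac{7}{3} e_{2} - \frac{1}{3} e_{1} e_{2}
step 2: \frac{32}{9} + \frac{22}{9} e_{1} + \frac{10}{9} e_{2} + \frac{29}{18} e_{1} e_{2}
step 3: \frac{29}{18} e_{1} e_{2}
Answer: \frac{29}{18} e_{1} e_{2}


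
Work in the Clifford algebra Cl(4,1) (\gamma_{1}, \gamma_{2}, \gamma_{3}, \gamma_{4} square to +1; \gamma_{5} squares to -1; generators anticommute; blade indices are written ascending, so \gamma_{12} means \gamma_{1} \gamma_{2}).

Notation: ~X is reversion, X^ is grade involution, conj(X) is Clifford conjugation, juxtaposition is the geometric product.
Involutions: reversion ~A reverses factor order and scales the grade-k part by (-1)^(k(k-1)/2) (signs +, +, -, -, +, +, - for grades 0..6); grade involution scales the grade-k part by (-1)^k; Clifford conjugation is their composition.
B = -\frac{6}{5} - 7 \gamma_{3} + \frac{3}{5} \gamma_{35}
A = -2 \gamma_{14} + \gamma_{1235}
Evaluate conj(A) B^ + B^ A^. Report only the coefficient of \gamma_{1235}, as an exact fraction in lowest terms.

first term: \frac{3}{5} \gamma_{12} - \frac{12}{5} \gamma_{14} - 7 \gamma_{125} - 14 \gamma_{134} - \frac{6}{5} \gamma_{1235} - \frac{6}{5} \gamma_{1345}
second term: \frac{3}{5} \gamma_{12} + \frac{12}{5} \gamma_{14} + 7 \gamma_{125} + 14 \gamma_{134} - \frac{6}{5} \gamma_{1235} + \frac{6}{5} \gamma_{1345}
Answer: -\frac{12}{5}


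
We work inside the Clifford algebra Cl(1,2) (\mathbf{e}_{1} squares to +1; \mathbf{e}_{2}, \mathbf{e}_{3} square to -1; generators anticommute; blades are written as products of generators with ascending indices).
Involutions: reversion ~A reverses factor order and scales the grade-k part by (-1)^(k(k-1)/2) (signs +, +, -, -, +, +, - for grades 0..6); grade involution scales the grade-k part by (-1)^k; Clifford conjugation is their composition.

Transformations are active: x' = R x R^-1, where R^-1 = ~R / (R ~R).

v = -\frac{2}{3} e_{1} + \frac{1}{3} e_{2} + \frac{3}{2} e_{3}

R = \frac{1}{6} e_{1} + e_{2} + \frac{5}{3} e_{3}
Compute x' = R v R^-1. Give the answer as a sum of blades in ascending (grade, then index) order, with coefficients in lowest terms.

~R = \frac{1}{6} e_{1} + e_{2} + \frac{5}{3} e_{3}, and R ~R = -\frac{15}{4}, so R^-1 = ~R / (-\frac{15}{4}).
R v = -\frac{53}{18} + \frac{13}{18} e_{1} e_{2} + \frac{49}{36} e_{1} e_{3} + \frac{17}{18} e_{2} e_{3}
Answer: \frac{376}{405} e_{1} + \frac{167}{135} e_{2} + \frac{181}{162} e_{3}


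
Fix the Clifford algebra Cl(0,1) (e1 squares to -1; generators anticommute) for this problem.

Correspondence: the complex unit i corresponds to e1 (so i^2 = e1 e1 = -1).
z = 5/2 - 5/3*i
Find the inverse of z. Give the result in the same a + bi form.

In blades: z = 5/2 - 5/3*e1.
With qbar = 5/2 + 5/3*e1 (scalar fixed, mapped units negated), z qbar = 325/36 (the sum of squared coefficients), so z^-1 = qbar / (325/36) = 18/65 + 12/65*e1; translating back:
Answer: 18/65 + 12/65*i


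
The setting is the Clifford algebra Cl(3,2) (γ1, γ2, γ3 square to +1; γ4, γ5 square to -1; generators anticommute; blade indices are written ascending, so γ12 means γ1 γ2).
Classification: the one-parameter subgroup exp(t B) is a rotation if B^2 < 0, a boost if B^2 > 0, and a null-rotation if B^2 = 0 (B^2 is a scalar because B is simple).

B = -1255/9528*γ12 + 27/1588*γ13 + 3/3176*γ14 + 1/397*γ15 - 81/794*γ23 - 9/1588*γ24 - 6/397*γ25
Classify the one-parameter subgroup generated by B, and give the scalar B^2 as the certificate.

B^2 term by term: the squares give (-1255/9528)^2*(γ12)^2 + (27/1588)^2*(γ13)^2 + (3/3176)^2*(γ14)^2 + (1/397)^2*(γ15)^2 + (-81/794)^2*(γ23)^2 + (-9/1588)^2*(γ24)^2 + (-6/397)^2*(γ25)^2 = 1575025/90782784*(-1) + 729/2521744*(-1) + 9/10086976*(+1) + 1/157609*(+1) + 6561/630436*(-1) + 81/2521744*(+1) + 36/157609*(+1) = -1/36 (each basis 2-blade squares to minus the product of its generators' squares); cross terms between blades sharing an index anticommute and cancel; the commuting (index-disjoint) pairs give grade-4 terms 2*c*c'*(blade product), which cancel blade by blade — γ1234: 243/1260872 - 243/1260872 = 0; γ1235: 81/157609 - 81/157609 = 0; γ1245: 9/315218 - 9/315218 = 0 — confirming B is simple. So B^2 = -1/36.
Answer: rotation, certificate B^2 = -1/36. The class reads off the invariant scalar -1/36 directly.


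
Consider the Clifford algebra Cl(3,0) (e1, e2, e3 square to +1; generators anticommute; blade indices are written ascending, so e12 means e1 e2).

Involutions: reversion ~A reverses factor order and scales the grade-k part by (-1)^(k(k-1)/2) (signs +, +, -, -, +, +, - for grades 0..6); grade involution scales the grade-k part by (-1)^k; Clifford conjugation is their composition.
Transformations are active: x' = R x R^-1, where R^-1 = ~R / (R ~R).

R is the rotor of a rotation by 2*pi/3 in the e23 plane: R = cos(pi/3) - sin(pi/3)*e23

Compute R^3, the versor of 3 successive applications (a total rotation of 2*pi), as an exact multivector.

Half-angle bookkeeping: 3 applications in e23 add up to rotor phase 3*pi/3 = pi, so R^3 = cos(pi) - sin(pi)*e23.
cos(pi) = -1 and sin(pi) = 0, so R^3 = -1. The total rotation 2*pi is 1 full turn, so every vector returns to itself, yet the rotor is -1, on the OTHER sheet of the double cover (an odd number of 2*pi turns).
Answer: -1


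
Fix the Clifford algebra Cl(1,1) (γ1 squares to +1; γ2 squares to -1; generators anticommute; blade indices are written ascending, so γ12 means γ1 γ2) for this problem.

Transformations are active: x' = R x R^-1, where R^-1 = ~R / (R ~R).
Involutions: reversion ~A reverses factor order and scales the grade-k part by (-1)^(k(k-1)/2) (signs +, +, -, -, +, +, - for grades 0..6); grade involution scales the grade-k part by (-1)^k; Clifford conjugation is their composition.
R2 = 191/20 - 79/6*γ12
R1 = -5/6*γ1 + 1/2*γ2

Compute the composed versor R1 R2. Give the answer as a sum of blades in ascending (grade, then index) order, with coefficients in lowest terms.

Distribute over the terms of R1 (each basis-blade product reordered to ascending indices, repeated generators contracted through their squares):
(-5/6*γ1) R2 = -191/24*γ1 + 395/36*γ2
(1/2*γ2) R2 = -79/12*γ1 + 191/40*γ2
Summing the partial products and collecting blades:
Answer: -349/24*γ1 + 5669/360*γ2


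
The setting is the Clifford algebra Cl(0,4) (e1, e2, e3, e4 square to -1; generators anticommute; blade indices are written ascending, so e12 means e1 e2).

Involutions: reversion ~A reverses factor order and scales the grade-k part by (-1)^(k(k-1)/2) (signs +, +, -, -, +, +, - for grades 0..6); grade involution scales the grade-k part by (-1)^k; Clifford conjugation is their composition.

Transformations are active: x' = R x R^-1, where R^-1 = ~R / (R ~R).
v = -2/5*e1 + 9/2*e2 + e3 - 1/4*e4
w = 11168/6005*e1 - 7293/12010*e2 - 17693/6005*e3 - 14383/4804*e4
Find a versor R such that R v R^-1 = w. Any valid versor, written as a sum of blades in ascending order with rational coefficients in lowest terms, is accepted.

Take R = v + w = 8766/6005*e1 + 23376/6005*e2 - 11688/6005*e3 - 3896/1201*e4. Because q(v) = q(w) = -8589/400, conjugation by R sends v exactly to w.
Answer: 8766/6005*e1 + 23376/6005*e2 - 11688/6005*e3 - 3896/1201*e4


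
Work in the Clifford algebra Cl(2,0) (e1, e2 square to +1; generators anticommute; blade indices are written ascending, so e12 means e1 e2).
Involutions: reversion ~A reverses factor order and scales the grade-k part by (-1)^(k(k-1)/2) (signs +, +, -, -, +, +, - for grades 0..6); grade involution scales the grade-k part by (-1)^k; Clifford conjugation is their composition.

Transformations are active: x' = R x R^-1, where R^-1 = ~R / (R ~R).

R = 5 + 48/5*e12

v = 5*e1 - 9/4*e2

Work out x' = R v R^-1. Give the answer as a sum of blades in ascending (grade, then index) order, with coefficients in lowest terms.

~R = 5 - 48/5*e12, and R ~R = 2929/25, so R^-1 = ~R / (2929/25).
R v = 17/5*e1 - 237/4*e2
Answer: -13795/2929*e1 - 32889/11716*e2


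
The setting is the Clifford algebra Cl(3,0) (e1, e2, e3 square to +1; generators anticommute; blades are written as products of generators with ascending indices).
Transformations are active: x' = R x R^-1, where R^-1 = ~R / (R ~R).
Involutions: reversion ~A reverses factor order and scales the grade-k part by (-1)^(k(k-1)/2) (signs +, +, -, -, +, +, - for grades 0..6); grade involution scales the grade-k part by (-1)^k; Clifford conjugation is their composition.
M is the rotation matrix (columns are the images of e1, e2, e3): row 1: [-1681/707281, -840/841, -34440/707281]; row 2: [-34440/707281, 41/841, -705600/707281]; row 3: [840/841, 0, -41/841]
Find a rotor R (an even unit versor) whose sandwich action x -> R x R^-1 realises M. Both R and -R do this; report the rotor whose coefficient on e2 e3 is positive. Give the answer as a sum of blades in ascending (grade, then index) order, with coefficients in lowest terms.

Method: write R = a + b12*e1 e2 + b13*e1 e3 + b23*e2 e3 with a^2 + b12^2 + b13^2 + b23^2 = 1 (so R^-1 = ~R). Expanding the columns R e_j ~R gives tr M = 4a^2 - 1 and, from the antisymmetric part, M21 - M12 = -4a*b12, M13 - M31 = 4a*b13, M32 - M23 = -4a*b23.
Here tr M = -1681/707281, so a^2 = (1 + tr M)/4 = 176400/707281 and a = ±420/841. Taking a = 420/841: M21 - M12 = 672000/707281, M13 - M31 = -740880/707281, M32 - M23 = 705600/707281, giving b12 = -400/841, b13 = -441/841, b23 = -420/841, i.e. R = 420/841 - 400/841*e1 e2 - 441/841*e1 e3 - 420/841*e2 e3.
Its e2 e3 coefficient is negative, so report the other preimage -R.
Answer: -420/841 + 400/841*e1 e2 + 441/841*e1 e3 + 420/841*e2 e3. Recall the cover is two-to-one: with M of trace -1681/707281, both preimages act alike, and the stated e2 e3 sign chooses the sheet.


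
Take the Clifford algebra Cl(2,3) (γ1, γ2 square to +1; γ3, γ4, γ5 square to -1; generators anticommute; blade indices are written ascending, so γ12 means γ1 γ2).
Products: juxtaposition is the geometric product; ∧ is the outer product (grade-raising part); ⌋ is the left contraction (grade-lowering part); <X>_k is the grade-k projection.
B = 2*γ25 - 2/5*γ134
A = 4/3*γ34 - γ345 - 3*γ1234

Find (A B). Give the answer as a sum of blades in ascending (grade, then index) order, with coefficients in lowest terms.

step 1: 8/15*γ1 + 6/5*γ2 + 2/5*γ15 - 2*γ234 - 6*γ1345 + 8/3*γ2345
Answer: 8/15*γ1 + 6/5*γ2 + 2/5*γ15 - 2*γ234 - 6*γ1345 + 8/3*γ2345


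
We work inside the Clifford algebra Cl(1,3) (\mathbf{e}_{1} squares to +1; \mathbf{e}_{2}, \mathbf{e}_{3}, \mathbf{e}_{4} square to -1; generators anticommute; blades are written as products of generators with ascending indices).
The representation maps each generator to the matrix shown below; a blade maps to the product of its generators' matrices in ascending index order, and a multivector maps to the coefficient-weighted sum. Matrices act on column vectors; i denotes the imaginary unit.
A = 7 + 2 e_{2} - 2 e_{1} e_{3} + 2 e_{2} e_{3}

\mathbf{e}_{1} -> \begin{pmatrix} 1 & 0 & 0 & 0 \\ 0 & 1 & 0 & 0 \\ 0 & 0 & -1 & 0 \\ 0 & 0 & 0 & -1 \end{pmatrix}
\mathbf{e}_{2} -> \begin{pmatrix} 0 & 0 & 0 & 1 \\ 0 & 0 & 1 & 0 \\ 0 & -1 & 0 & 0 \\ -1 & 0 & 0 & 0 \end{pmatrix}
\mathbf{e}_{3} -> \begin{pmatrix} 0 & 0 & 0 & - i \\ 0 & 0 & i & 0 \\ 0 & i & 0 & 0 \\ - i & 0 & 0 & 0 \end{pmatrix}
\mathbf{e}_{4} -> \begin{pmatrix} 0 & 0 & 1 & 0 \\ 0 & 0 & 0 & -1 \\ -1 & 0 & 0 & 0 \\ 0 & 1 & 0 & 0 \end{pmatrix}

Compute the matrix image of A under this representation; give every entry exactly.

Bivector images (products of the table entries): rho(e_{1} e_{3}) = rho(\mathbf{e}_{1})rho(\mathbf{e}_{3}) = \begin{pmatrix} 0 & 0 & 0 & - i \\ 0 & 0 & i & 0 \\ 0 & - i & 0 & 0 \\ i & 0 & 0 & 0 \end{pmatrix}; rho(e_{2} e_{3}) = rho(\mathbf{e}_{2})rho(\mathbf{e}_{3}) = \begin{pmatrix} - i & 0 & 0 & 0 \\ 0 & i & 0 & 0 \\ 0 & 0 & - i & 0 \\ 0 & 0 & 0 & i \end{pmatrix}.
M = (7)*1 + (2)*rho(e_{2}) + (-2)*rho(e_{1} e_{3}) + (2)*rho(e_{2} e_{3}), summed entrywise (1 is the identity matrix):
Answer: \begin{pmatrix} 7 - 2 i & 0 & 0 & 2 + 2 i \\ 0 & 7 + 2 i & 2 - 2 i & 0 \\ 0 & -2 + 2 i & 7 - 2 i & 0 \\ -2 - 2 i & 0 & 0 & 7 + 2 i \end{pmatrix}


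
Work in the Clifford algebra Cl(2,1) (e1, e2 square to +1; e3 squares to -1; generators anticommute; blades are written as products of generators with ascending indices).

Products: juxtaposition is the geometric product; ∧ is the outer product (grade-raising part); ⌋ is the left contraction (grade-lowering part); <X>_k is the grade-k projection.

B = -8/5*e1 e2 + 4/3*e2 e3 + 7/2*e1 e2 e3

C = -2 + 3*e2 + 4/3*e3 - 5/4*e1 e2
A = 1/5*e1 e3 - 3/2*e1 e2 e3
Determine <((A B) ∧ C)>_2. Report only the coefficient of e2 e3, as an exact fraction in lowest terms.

step 1: -21/4 - 2*e1 - 7/10*e2 - 12/5*e3 + 4/15*e1 e2 - 8/25*e2 e3
step 2: 21/2 + 4*e1 - 287/20*e2 - 11/5*e3 + 7/240*e1 e2 - 8/3*e1 e3 + 518/75*e2 e3 + 151/45*e1 e2 e3
step 3: 7/240*e1 e2 - 8/3*e1 e3 + 518/75*e2 e3
Answer: 518/75


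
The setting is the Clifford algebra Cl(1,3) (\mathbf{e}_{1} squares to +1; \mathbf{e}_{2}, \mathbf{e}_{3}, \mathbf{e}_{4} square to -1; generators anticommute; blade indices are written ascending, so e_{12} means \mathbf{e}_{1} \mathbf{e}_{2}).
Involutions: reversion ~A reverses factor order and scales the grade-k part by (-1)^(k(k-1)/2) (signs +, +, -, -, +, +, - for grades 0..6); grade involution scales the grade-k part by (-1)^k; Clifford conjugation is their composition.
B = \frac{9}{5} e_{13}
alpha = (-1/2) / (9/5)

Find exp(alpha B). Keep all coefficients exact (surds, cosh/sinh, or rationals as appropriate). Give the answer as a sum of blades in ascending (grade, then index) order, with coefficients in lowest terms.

B^2 = (\frac{9}{5})^2*(e_{13})^2 = \frac{81}{25}*(+1) = \frac{81}{25} (a basis 2-blade squares to minus the product of its generators' squares).
B^2 = \frac{81}{25} — hyperbolic case — the even/odd split gives cosh and sinh: l = \frac{9}{5}, alpha*l = - \frac{1}{2}, so exp(alpha B) = cosh(- \frac{1}{2}) + (sinh(- \frac{1}{2})/(\frac{9}{5}))*B = \cosh{\left(\frac{1}{2} \right)} + (- \frac{5 \sinh{\left(\frac{1}{2} \right)}}{9})*B.
Answer: \cosh{\left(\frac{1}{2} \right)} - \sinh{\left(\frac{1}{2} \right)} e_{13}


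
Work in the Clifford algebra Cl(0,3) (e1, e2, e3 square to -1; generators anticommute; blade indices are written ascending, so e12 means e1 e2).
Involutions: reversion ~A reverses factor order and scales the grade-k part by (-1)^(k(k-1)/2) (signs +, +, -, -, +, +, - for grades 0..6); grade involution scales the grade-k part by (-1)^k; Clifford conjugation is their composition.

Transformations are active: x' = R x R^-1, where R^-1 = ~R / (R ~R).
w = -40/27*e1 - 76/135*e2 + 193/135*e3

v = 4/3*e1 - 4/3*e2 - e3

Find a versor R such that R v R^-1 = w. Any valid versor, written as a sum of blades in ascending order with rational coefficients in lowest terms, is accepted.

Equal squares first: v^2 = w^2 = -41/9. Then v + w = -4/27*e1 - 256/135*e2 + 58/135*e3 is a versor taking v to w, provided it is invertible.
Answer: -4/27*e1 - 256/135*e2 + 58/135*e3


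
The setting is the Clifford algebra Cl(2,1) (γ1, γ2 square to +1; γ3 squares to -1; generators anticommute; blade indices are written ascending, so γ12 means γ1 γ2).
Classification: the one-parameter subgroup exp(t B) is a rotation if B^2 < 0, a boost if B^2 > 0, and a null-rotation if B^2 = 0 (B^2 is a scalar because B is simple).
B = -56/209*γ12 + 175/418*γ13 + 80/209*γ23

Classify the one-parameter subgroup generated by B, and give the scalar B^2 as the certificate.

B^2 term by term: the squares give (-56/209)^2*(γ12)^2 + (175/418)^2*(γ13)^2 + (80/209)^2*(γ23)^2 = 3136/43681*(-1) + 30625/174724*(+1) + 6400/43681*(+1) = 1/4 (each basis 2-blade squares to minus the product of its generators' squares); cross terms between blades sharing an index anticommute and cancel. So B^2 = 1/4.
Answer: boost, certificate B^2 = 1/4. Why this suffices: the scalar 1/4 survives any versor conjugation, so its sign alone determines the class however B is presented.


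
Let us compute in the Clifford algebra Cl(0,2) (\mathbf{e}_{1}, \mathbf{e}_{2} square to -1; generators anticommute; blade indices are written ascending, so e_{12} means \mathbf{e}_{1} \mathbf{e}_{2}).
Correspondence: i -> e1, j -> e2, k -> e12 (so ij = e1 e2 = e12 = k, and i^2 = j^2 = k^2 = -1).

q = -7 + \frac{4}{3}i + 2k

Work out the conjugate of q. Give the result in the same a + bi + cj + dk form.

In blades: q = -7 + \frac{4}{3} e_{1} + 2 e_{12}.
Conjugation here is Clifford conjugation: the scalar is fixed and the grade-1 and grade-2 blades all flip sign, giving -7 - \frac{4}{3} e_{1} - 2 e_{12}; translating back:
Answer: -7 - \frac{4}{3}i - 2k
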